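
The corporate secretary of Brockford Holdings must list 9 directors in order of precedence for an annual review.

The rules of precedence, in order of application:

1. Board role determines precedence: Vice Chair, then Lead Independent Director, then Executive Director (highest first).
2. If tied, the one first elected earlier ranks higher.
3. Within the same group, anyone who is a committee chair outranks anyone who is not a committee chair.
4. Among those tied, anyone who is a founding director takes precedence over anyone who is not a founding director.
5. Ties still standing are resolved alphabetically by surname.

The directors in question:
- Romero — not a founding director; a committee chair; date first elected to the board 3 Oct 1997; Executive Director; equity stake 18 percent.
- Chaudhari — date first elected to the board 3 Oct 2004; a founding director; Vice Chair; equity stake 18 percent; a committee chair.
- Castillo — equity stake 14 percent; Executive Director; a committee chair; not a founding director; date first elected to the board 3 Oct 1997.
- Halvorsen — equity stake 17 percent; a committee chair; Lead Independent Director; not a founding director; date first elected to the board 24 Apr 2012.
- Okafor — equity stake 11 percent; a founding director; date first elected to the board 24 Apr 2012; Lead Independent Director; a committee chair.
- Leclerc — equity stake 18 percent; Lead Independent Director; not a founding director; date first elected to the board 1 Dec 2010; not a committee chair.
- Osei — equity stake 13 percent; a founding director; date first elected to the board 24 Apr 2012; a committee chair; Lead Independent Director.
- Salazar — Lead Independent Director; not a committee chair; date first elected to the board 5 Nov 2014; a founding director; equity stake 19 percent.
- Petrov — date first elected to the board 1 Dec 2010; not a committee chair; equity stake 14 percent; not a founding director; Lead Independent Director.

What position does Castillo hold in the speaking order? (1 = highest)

By board role: Chaudhari (Vice Chair); then Leclerc, Petrov, Okafor, Osei, Halvorsen and Salazar (Lead Independent Director); then Castillo and Romero (Executive Director).
Among Leclerc, Petrov, Okafor, Osei, Halvorsen and Salazar, by date first elected to the board (earlier first): Leclerc and Petrov (1 Dec 2010) before Okafor, Osei and Halvorsen (24 Apr 2012) before Salazar (5 Nov 2014).
Leclerc and Petrov are each not a committee chair, so the next rule applies.
Leclerc and Petrov are each not a founding director, so the next rule applies.
Among Leclerc and Petrov, alphabetically by surname: Leclerc before Petrov.
Okafor, Osei and Halvorsen are each a committee chair, so the next rule applies.
Among Okafor, Osei and Halvorsen, a founding director before not a founding director: Okafor and Osei (a founding director) before Halvorsen (not a founding director).
Among Okafor and Osei, alphabetically by surname: Okafor before Osei.
Castillo and Romero both have date first elected to the board 3 Oct 1997, so the next rule applies.
Castillo and Romero are each a committee chair, so the next rule applies.
Castillo and Romero are each not a founding director, so the next rule applies.
Among Castillo and Romero, alphabetically by surname: Castillo before Romero.
Order: Chaudhari, Leclerc, Petrov, Okafor, Osei, Halvorsen, Salazar, Castillo, Romero. So position 8.

8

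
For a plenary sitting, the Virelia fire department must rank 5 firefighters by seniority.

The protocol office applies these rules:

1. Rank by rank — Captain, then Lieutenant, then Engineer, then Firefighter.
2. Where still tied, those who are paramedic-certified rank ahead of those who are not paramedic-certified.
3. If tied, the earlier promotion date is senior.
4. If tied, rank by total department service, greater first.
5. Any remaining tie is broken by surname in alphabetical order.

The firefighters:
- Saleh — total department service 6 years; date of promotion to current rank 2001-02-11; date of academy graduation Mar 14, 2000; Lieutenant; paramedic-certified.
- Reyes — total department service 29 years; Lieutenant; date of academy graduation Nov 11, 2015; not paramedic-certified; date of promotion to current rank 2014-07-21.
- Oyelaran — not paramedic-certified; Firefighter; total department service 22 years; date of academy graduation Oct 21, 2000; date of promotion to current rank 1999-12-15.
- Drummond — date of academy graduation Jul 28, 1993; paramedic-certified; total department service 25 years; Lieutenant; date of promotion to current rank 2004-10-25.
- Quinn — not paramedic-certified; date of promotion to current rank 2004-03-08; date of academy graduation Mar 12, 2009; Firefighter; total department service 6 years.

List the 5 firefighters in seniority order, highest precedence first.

By rank: Saleh, Drummond and Reyes (Lieutenant); then Oyelaran and Quinn (Firefighter).
Among Saleh, Drummond and Reyes, paramedic-certified before not paramedic-certified: Saleh and Drummond (paramedic-certified) before Reyes (not paramedic-certified).
Among Saleh and Drummond, by date of promotion to current rank (earlier first): Saleh (2001-02-11) before Drummond (2004-10-25).
Oyelaran and Quinn are each not paramedic-certified, so the next rule applies.
Among Oyelaran and Quinn, by date of promotion to current rank (earlier first): Oyelaran (1999-12-15) before Quinn (2004-03-08).
Full order: Saleh, Drummond, Reyes, Oyelaran, Quinn.

Saleh, Drummond, Reyes, Oyelaran, Quinn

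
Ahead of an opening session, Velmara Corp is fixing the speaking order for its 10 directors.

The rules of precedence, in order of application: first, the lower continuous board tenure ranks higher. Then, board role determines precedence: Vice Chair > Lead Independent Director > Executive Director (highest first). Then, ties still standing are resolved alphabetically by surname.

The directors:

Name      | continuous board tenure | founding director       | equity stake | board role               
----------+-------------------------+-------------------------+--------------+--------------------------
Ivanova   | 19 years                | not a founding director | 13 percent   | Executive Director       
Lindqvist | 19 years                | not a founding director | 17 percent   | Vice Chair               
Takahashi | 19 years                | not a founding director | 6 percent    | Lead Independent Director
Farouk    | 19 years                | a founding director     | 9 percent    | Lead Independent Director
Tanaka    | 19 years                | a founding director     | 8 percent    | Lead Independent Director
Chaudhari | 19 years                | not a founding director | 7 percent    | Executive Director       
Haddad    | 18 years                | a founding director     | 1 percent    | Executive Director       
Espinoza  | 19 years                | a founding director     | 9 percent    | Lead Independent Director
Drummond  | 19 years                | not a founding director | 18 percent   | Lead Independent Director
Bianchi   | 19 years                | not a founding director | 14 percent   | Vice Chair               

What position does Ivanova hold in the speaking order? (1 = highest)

By continuous board tenure (lower first): Haddad (18 years); then Bianchi, Lindqvist, Drummond, Espinoza, Farouk, Takahashi, Tanaka, Chaudhari and Ivanova (each 19 years).
Among Bianchi, Lindqvist, Drummond, Espinoza, Farouk, Takahashi, Tanaka, Chaudhari and Ivanova, by board role: Bianchi and Lindqvist (Vice Chair) before Drummond, Espinoza, Farouk, Takahashi and Tanaka (Lead Independent Director) before Chaudhari and Ivanova (Executive Director).
Among Bianchi and Lindqvist, alphabetically by surname: Bianchi before Lindqvist.
Among Drummond, Espinoza, Farouk, Takahashi and Tanaka, alphabetically by surname: Drummond before Espinoza before Farouk before Takahashi before Tanaka.
Among Chaudhari and Ivanova, alphabetically by surname: Chaudhari before Ivanova.
Order: Haddad, Bianchi, Lindqvist, Drummond, Espinoza, Farouk, Takahashi, Tanaka, Chaudhari, Ivanova. So position 10.

10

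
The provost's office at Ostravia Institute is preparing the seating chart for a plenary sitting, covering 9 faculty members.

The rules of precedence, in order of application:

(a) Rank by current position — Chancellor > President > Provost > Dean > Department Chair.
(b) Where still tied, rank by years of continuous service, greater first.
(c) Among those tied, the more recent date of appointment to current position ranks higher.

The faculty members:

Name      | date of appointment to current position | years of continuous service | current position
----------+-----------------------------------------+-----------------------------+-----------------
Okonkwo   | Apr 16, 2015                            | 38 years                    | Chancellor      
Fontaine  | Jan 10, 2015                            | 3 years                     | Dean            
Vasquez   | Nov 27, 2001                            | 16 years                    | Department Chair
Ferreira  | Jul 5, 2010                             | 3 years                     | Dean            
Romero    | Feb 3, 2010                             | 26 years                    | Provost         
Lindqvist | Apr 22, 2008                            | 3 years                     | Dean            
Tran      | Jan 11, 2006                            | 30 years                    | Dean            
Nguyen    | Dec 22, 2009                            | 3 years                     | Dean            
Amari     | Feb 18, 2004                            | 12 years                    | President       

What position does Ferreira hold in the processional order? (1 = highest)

6

By current position: Okonkwo (Chancellor); then Amari (President); then Romero (Provost); then Tran, Fontaine, Ferreira, Nguyen and Lindqvist (Dean); then Vasquez (Department Chair).
Among Tran, Fontaine, Ferreira, Nguyen and Lindqvist, by years of continuous service (higher first): Tran (30 years) before Fontaine, Ferreira, Nguyen and Lindqvist (3 years).
Among Fontaine, Ferreira, Nguyen and Lindqvist, by date of appointment to current position (later first): Fontaine (Jan 10, 2015) before Ferreira (Jul 5, 2010) before Nguyen (Dec 22, 2009) before Lindqvist (Apr 22, 2008).
Order: Okonkwo, Amari, Romero, Tran, Fontaine, Ferreira, Nguyen, Lindqvist, Vasquez. So position 6.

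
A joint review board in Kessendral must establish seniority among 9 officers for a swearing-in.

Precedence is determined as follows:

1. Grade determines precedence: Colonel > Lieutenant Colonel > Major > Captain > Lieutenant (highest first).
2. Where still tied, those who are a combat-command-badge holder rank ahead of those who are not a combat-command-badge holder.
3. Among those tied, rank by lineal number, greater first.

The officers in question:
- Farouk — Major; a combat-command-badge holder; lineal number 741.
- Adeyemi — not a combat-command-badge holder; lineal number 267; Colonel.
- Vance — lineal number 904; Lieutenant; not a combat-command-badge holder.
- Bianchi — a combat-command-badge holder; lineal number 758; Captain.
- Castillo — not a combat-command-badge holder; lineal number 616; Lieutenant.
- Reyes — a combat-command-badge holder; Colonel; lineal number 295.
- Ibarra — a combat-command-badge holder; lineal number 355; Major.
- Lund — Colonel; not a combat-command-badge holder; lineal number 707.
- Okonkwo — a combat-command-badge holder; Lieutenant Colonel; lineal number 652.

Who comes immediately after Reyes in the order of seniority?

Lund

By grade: Reyes, Lund and Adeyemi (Colonel); then Okonkwo (Lieutenant Colonel); then Farouk and Ibarra (Major); then Bianchi (Captain); then Vance and Castillo (Lieutenant).
Among Reyes, Lund and Adeyemi, a combat-command-badge holder before not a combat-command-badge holder: Reyes (a combat-command-badge holder) before Lund and Adeyemi (not a combat-command-badge holder).
Among Lund and Adeyemi, by lineal number (higher first): Lund (707) before Adeyemi (267).
Farouk and Ibarra are each a combat-command-badge holder, so the next rule applies.
Among Farouk and Ibarra, by lineal number (higher first): Farouk (741) before Ibarra (355).
Vance and Castillo are each not a combat-command-badge holder, so the next rule applies.
Among Vance and Castillo, by lineal number (higher first): Vance (904) before Castillo (616).
Order: Reyes, Lund, Adeyemi, Okonkwo, Farouk, Ibarra, Bianchi, Vance, Castillo.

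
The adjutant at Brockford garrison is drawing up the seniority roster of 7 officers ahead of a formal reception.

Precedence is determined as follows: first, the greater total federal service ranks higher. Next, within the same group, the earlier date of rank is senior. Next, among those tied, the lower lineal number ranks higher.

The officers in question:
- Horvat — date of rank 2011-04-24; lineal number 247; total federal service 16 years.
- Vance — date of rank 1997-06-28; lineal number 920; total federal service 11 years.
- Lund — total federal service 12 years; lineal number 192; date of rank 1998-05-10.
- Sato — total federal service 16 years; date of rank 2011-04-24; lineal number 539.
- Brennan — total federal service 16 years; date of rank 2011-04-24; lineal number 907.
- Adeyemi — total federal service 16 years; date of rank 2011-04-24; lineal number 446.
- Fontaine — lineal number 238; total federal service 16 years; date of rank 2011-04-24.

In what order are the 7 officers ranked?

By total federal service (higher first): Fontaine, Horvat, Adeyemi, Sato and Brennan (each 16 years); then Lund (12 years); then Vance (11 years).
Fontaine, Horvat, Adeyemi, Sato and Brennan all have date of rank 2011-04-24, so the next rule applies.
Among Fontaine, Horvat, Adeyemi, Sato and Brennan, by lineal number (lower first): Fontaine (238) before Horvat (247) before Adeyemi (446) before Sato (539) before Brennan (907).
Full order: Fontaine, Horvat, Adeyemi, Sato, Brennan, Lund, Vance.

Fontaine, Horvat, Adeyemi, Sato, Brennan, Lund, Vance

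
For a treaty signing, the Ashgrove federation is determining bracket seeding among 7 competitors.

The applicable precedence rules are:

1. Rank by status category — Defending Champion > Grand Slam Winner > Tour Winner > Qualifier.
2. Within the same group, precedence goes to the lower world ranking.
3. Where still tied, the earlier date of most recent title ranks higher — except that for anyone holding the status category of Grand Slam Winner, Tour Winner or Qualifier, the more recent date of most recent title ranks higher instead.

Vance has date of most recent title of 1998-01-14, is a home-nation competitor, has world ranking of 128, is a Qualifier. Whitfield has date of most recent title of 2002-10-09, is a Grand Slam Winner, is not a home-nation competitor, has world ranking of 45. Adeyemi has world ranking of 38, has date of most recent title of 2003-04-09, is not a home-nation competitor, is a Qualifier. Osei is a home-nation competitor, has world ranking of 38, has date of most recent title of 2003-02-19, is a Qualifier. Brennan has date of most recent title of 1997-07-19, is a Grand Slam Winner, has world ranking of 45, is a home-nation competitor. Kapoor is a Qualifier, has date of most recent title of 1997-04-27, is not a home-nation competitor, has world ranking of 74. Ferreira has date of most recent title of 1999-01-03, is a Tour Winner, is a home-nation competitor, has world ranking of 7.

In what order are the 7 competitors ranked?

By status category: Whitfield and Brennan (Grand Slam Winner); then Ferreira (Tour Winner); then Adeyemi, Osei, Kapoor and Vance (Qualifier).
Whitfield and Brennan both have world ranking 45, so the next rule applies.
Among Whitfield and Brennan, by date of most recent title (later first) (reversed rule for this group): Whitfield (2002-10-09) before Brennan (1997-07-19).
Among Adeyemi, Osei, Kapoor and Vance, by world ranking (lower first): Adeyemi and Osei (38) before Kapoor (74) before Vance (128).
Among Adeyemi and Osei, by date of most recent title (later first) (reversed rule for this group): Adeyemi (2003-04-09) before Osei (2003-02-19).
Full order: Whitfield, Brennan, Ferreira, Adeyemi, Osei, Kapoor, Vance.

Whitfield, Brennan, Ferreira, Adeyemi, Osei, Kapoor, Vance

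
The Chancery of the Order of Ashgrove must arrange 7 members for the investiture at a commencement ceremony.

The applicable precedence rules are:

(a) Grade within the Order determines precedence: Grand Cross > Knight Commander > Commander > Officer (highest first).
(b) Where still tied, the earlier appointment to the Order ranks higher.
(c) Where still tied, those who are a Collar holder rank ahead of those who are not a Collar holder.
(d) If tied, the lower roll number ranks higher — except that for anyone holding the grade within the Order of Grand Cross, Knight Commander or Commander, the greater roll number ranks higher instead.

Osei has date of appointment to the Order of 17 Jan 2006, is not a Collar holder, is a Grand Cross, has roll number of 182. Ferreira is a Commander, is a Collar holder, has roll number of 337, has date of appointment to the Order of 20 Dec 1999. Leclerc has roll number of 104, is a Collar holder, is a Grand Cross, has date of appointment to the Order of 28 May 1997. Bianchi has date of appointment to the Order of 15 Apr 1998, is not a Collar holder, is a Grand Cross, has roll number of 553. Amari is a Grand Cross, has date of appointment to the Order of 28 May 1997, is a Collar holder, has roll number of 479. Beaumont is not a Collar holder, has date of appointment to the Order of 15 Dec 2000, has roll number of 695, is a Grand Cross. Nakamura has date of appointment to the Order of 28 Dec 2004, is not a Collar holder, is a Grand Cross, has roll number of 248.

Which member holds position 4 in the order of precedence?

Beaumont

By grade within the Order: Amari, Leclerc, Bianchi, Beaumont, Nakamura and Osei (Grand Cross); then Ferreira (Commander).
Among Amari, Leclerc, Bianchi, Beaumont, Nakamura and Osei, by date of appointment to the Order (earlier first): Amari and Leclerc (28 May 1997) before Bianchi (15 Apr 1998) before Beaumont (15 Dec 2000) before Nakamura (28 Dec 2004) before Osei (17 Jan 2006).
Amari and Leclerc are each a Collar holder, so the next rule applies.
Among Amari and Leclerc, by roll number (higher first) (reversed rule for this group): Amari (479) before Leclerc (104).
Order: Amari, Leclerc, Bianchi, Beaumont, Nakamura, Osei, Ferreira.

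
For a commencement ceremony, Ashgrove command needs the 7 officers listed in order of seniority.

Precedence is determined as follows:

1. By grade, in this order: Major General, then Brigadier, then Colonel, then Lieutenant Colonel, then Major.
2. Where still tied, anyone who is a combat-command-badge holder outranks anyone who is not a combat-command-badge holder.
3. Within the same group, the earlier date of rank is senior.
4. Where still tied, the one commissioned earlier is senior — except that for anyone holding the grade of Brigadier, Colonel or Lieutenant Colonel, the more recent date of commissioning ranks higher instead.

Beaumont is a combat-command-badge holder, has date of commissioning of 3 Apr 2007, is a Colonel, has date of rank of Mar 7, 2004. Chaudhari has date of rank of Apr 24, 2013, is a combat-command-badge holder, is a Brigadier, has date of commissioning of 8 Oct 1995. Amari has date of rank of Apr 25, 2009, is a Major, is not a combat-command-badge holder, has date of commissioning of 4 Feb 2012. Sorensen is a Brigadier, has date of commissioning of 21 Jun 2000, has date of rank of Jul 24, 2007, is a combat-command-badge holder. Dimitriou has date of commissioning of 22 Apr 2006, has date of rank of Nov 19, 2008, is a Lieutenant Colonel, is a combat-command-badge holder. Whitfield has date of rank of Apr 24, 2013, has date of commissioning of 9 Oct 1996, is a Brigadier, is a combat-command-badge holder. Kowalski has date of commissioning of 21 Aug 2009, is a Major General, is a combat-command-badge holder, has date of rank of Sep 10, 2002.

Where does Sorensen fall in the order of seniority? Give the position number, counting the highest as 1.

By grade: Kowalski (Major General); then Sorensen, Whitfield and Chaudhari (Brigadier); then Beaumont (Colonel); then Dimitriou (Lieutenant Colonel); then Amari (Major).
Sorensen, Whitfield and Chaudhari are each a combat-command-badge holder, so the next rule applies.
Among Sorensen, Whitfield and Chaudhari, by date of rank (earlier first): Sorensen (Jul 24, 2007) before Whitfield and Chaudhari (Apr 24, 2013).
Among Whitfield and Chaudhari, by date of commissioning (later first) (reversed rule for this group): Whitfield (9 Oct 1996) before Chaudhari (8 Oct 1995).
Order: Kowalski, Sorensen, Whitfield, Chaudhari, Beaumont, Dimitriou, Amari. So position 2.

2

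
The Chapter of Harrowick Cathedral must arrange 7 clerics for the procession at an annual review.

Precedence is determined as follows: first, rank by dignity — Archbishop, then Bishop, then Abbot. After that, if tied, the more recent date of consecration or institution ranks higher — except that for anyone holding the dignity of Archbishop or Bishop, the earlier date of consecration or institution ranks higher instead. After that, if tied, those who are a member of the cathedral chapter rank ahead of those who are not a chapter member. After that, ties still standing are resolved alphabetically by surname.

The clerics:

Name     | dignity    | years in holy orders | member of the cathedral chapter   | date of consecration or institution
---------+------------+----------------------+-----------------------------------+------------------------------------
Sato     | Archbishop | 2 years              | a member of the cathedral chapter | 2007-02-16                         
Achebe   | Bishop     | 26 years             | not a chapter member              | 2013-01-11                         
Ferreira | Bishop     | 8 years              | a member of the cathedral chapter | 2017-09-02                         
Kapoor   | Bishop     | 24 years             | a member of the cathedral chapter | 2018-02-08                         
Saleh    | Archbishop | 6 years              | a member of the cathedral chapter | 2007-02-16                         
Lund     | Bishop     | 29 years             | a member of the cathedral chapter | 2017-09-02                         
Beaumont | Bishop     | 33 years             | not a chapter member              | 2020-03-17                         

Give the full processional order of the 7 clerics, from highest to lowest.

By dignity: Saleh and Sato (Archbishop); then Achebe, Ferreira, Lund, Kapoor and Beaumont (Bishop).
Saleh and Sato both have date of consecration or institution 2007-02-16, so the next rule applies.
Saleh and Sato are each a member of the cathedral chapter, so the next rule applies.
Among Saleh and Sato, alphabetically by surname: Saleh before Sato.
Among Achebe, Ferreira, Lund, Kapoor and Beaumont, by date of consecration or institution (earlier first) (reversed rule for this group): Achebe (2013-01-11) before Ferreira and Lund (2017-09-02) before Kapoor (2018-02-08) before Beaumont (2020-03-17).
Ferreira and Lund are each a member of the cathedral chapter, so the next rule applies.
Among Ferreira and Lund, alphabetically by surname: Ferreira before Lund.
Full order: Saleh, Sato, Achebe, Ferreira, Lund, Kapoor, Beaumont.

Saleh, Sato, Achebe, Ferreira, Lund, Kapoor, Beaumont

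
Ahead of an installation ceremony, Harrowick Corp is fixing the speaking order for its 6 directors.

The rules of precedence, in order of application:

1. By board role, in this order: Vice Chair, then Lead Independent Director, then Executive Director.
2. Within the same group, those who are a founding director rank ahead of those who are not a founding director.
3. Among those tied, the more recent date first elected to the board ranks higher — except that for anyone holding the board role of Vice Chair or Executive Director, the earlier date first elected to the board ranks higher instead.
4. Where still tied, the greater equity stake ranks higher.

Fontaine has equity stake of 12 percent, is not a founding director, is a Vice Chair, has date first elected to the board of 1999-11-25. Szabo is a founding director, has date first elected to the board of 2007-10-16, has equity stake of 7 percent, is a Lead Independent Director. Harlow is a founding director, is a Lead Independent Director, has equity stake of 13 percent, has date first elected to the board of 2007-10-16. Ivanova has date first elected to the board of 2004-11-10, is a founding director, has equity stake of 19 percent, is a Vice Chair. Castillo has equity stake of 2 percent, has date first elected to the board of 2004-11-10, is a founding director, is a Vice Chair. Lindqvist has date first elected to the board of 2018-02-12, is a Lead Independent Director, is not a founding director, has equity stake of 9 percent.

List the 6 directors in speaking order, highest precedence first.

Ivanova, Castillo, Fontaine, Harlow, Szabo, Lindqvist

By board role: Ivanova, Castillo and Fontaine (Vice Chair); then Harlow, Szabo and Lindqvist (Lead Independent Director).
Among Ivanova, Castillo and Fontaine, a founding director before not a founding director: Ivanova and Castillo (a founding director) before Fontaine (not a founding director).
Ivanova and Castillo both have date first elected to the board 2004-11-10, so the next rule applies.
Among Ivanova and Castillo, by equity stake (higher first): Ivanova (19 percent) before Castillo (2 percent).
Among Harlow, Szabo and Lindqvist, a founding director before not a founding director: Harlow and Szabo (a founding director) before Lindqvist (not a founding director).
Harlow and Szabo both have date first elected to the board 2007-10-16, so the next rule applies.
Among Harlow and Szabo, by equity stake (higher first): Harlow (13 percent) before Szabo (7 percent).
Full order: Ivanova, Castillo, Fontaine, Harlow, Szabo, Lindqvist.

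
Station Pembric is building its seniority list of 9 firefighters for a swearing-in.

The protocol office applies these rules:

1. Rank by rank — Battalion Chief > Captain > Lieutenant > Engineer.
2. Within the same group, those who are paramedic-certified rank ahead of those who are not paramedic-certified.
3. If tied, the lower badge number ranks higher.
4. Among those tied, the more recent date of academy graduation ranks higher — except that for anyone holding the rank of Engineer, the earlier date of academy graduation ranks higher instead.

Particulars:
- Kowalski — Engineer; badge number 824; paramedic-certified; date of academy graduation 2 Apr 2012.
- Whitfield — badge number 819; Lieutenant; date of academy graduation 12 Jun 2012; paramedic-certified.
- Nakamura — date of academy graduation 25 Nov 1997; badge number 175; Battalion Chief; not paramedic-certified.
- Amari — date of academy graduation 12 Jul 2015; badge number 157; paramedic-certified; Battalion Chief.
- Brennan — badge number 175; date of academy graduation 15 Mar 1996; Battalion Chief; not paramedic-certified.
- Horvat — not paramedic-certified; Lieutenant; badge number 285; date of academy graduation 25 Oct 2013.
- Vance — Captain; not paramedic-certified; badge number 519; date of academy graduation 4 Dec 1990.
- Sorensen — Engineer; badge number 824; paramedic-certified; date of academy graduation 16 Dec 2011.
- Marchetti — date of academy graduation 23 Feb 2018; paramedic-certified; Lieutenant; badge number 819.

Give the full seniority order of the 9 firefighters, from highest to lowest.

By rank: Amari, Nakamura and Brennan (Battalion Chief); then Vance (Captain); then Marchetti, Whitfield and Horvat (Lieutenant); then Sorensen and Kowalski (Engineer).
Among Amari, Nakamura and Brennan, paramedic-certified before not paramedic-certified: Amari (paramedic-certified) before Nakamura and Brennan (not paramedic-certified).
Nakamura and Brennan both have badge number 175, so the next rule applies.
Among Nakamura and Brennan, by date of academy graduation (later first): Nakamura (25 Nov 1997) before Brennan (15 Mar 1996).
Among Marchetti, Whitfield and Horvat, paramedic-certified before not paramedic-certified: Marchetti and Whitfield (paramedic-certified) before Horvat (not paramedic-certified).
Marchetti and Whitfield both have badge number 819, so the next rule applies.
Among Marchetti and Whitfield, by date of academy graduation (later first): Marchetti (23 Feb 2018) before Whitfield (12 Jun 2012).
Sorensen and Kowalski are each paramedic-certified, so the next rule applies.
Sorensen and Kowalski both have badge number 824, so the next rule applies.
Among Sorensen and Kowalski, by date of academy graduation (earlier first) (reversed rule for this group): Sorensen (16 Dec 2011) before Kowalski (2 Apr 2012).
Full order: Amari, Nakamura, Brennan, Vance, Marchetti, Whitfield, Horvat, Sorensen, Kowalski.

Amari, Nakamura, Brennan, Vance, Marchetti, Whitfield, Horvat, Sorensen, Kowalski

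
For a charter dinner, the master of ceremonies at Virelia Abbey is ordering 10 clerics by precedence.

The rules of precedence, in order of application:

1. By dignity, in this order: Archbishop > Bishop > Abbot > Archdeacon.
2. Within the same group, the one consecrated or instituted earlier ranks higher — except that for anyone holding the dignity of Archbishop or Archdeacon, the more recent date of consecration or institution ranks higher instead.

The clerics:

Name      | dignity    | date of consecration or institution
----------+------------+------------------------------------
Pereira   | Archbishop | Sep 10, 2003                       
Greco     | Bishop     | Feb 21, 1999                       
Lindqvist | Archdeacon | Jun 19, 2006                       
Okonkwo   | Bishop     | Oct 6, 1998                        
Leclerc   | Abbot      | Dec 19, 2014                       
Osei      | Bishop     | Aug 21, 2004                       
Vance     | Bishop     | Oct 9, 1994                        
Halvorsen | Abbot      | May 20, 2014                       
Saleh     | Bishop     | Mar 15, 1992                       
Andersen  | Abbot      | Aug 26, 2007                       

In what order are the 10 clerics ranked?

By dignity: Pereira (Archbishop); then Saleh, Vance, Okonkwo, Greco and Osei (Bishop); then Andersen, Halvorsen and Leclerc (Abbot); then Lindqvist (Archdeacon).
Among Saleh, Vance, Okonkwo, Greco and Osei, by date of consecration or institution (earlier first): Saleh (Mar 15, 1992) before Vance (Oct 9, 1994) before Okonkwo (Oct 6, 1998) before Greco (Feb 21, 1999) before Osei (Aug 21, 2004).
Among Andersen, Halvorsen and Leclerc, by date of consecration or institution (earlier first): Andersen (Aug 26, 2007) before Halvorsen (May 20, 2014) before Leclerc (Dec 19, 2014).
Full order: Pereira, Saleh, Vance, Okonkwo, Greco, Osei, Andersen, Halvorsen, Leclerc, Lindqvist.

Pereira, Saleh, Vance, Okonkwo, Greco, Osei, Andersen, Halvorsen, Leclerc, Lindqvist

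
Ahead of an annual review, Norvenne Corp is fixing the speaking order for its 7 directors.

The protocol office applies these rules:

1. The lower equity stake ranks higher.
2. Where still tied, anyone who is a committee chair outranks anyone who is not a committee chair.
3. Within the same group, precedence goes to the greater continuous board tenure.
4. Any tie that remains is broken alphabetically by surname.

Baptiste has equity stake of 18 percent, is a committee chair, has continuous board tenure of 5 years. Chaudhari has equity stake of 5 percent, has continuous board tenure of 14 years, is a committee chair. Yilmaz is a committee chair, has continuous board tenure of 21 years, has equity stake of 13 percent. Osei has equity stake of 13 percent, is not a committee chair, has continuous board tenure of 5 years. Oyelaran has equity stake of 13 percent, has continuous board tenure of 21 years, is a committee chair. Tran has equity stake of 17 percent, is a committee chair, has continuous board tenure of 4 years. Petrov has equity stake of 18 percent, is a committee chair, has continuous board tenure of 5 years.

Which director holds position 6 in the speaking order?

By equity stake (lower first): Chaudhari (5 percent); then Oyelaran, Yilmaz and Osei (each 13 percent); then Tran (17 percent); then Baptiste and Petrov (both 18 percent).
Among Oyelaran, Yilmaz and Osei, a committee chair before not a committee chair: Oyelaran and Yilmaz (a committee chair) before Osei (not a committee chair).
Oyelaran and Yilmaz both have continuous board tenure 21 years, so the next rule applies.
Among Oyelaran and Yilmaz, alphabetically by surname: Oyelaran before Yilmaz.
Baptiste and Petrov are each a committee chair, so the next rule applies.
Baptiste and Petrov both have continuous board tenure 5 years, so the next rule applies.
Among Baptiste and Petrov, alphabetically by surname: Baptiste before Petrov.
Order: Chaudhari, Oyelaran, Yilmaz, Osei, Tran, Baptiste, Petrov.

Baptiste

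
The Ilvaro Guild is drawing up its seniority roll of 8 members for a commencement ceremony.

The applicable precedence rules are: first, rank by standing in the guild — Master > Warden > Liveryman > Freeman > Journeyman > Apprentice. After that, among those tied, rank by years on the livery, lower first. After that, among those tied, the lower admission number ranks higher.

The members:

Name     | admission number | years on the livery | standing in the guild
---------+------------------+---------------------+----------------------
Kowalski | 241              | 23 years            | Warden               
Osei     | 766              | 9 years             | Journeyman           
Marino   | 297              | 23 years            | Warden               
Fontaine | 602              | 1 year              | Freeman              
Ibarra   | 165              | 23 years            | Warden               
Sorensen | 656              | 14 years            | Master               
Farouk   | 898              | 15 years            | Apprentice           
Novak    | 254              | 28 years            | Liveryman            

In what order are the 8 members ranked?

Sorensen, Ibarra, Kowalski, Marino, Novak, Fontaine, Osei, Farouk

By standing in the guild: Sorensen (Master); then Ibarra, Kowalski and Marino (Warden); then Novak (Liveryman); then Fontaine (Freeman); then Osei (Journeyman); then Farouk (Apprentice).
Ibarra, Kowalski and Marino all have years on the livery 23 years, so the next rule applies.
Among Ibarra, Kowalski and Marino, by admission number (lower first): Ibarra (165) before Kowalski (241) before Marino (297).
Full order: Sorensen, Ibarra, Kowalski, Marino, Novak, Fontaine, Osei, Farouk.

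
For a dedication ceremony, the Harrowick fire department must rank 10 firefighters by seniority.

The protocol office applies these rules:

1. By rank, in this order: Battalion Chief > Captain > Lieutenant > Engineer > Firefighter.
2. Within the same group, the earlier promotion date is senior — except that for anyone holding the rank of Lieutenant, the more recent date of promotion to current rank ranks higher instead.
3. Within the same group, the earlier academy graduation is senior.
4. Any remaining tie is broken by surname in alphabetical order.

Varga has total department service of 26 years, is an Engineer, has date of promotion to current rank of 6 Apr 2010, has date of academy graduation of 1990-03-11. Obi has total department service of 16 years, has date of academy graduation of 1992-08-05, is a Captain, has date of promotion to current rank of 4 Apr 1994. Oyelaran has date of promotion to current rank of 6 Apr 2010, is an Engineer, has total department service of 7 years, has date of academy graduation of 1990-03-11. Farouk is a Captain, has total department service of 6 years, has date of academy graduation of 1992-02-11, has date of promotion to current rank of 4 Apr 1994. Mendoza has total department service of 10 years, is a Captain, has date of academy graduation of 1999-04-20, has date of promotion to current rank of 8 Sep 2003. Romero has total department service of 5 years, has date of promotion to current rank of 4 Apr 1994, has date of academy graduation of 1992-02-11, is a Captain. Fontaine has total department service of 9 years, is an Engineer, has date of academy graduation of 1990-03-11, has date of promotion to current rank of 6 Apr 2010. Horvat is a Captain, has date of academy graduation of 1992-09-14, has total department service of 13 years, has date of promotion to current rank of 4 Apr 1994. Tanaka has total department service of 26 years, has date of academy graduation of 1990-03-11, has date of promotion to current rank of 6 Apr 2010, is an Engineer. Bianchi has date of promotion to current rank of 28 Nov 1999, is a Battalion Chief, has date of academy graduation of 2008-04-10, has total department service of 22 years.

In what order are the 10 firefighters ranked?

Bianchi, Farouk, Romero, Obi, Horvat, Mendoza, Fontaine, Oyelaran, Tanaka, Varga

By rank: Bianchi (Battalion Chief); then Farouk, Romero, Obi, Horvat and Mendoza (Captain); then Fontaine, Oyelaran, Tanaka and Varga (Engineer).
Among Farouk, Romero, Obi, Horvat and Mendoza, by date of promotion to current rank (earlier first): Farouk, Romero, Obi and Horvat (4 Apr 1994) before Mendoza (8 Sep 2003).
Among Farouk, Romero, Obi and Horvat, by date of academy graduation (earlier first): Farouk and Romero (1992-02-11) before Obi (1992-08-05) before Horvat (1992-09-14).
Among Farouk and Romero, alphabetically by surname: Farouk before Romero.
Fontaine, Oyelaran, Tanaka and Varga all have date of promotion to current rank 6 Apr 2010, so the next rule applies.
Fontaine, Oyelaran, Tanaka and Varga all have date of academy graduation 1990-03-11, so the next rule applies.
Among Fontaine, Oyelaran, Tanaka and Varga, alphabetically by surname: Fontaine before Oyelaran before Tanaka before Varga.
Full order: Bianchi, Farouk, Romero, Obi, Horvat, Mendoza, Fontaine, Oyelaran, Tanaka, Varga.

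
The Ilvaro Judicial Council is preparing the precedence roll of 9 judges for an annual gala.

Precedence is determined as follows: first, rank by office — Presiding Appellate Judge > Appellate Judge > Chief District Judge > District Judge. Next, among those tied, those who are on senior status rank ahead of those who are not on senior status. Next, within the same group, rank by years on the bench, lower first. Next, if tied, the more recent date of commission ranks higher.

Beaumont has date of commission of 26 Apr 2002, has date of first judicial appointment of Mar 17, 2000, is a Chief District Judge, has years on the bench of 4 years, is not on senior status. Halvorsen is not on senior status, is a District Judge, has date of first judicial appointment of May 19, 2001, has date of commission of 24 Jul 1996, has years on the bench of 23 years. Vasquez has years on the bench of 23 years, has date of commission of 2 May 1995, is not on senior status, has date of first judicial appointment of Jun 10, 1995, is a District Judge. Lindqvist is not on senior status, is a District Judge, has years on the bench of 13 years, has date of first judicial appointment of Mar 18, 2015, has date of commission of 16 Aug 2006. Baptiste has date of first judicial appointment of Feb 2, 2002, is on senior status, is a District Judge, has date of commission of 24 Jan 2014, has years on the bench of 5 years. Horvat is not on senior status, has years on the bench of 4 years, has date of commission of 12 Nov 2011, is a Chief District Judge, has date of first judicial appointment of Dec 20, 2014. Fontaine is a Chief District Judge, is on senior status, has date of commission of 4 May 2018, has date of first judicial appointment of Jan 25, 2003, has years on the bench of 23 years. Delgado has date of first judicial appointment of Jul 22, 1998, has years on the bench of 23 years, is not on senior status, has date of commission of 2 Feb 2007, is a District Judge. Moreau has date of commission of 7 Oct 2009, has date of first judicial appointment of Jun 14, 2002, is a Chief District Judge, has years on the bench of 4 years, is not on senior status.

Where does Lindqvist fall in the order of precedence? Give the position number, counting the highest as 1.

By office: Fontaine, Horvat, Moreau and Beaumont (Chief District Judge); then Baptiste, Lindqvist, Delgado, Halvorsen and Vasquez (District Judge).
Among Fontaine, Horvat, Moreau and Beaumont, on senior status before not on senior status: Fontaine (on senior status) before Horvat, Moreau and Beaumont (not on senior status).
Horvat, Moreau and Beaumont all have years on the bench 4 years, so the next rule applies.
Among Horvat, Moreau and Beaumont, by date of commission (later first): Horvat (12 Nov 2011) before Moreau (7 Oct 2009) before Beaumont (26 Apr 2002).
Among Baptiste, Lindqvist, Delgado, Halvorsen and Vasquez, on senior status before not on senior status: Baptiste (on senior status) before Lindqvist, Delgado, Halvorsen and Vasquez (not on senior status).
Among Lindqvist, Delgado, Halvorsen and Vasquez, by years on the bench (lower first): Lindqvist (13 years) before Delgado, Halvorsen and Vasquez (23 years).
Among Delgado, Halvorsen and Vasquez, by date of commission (later first): Delgado (2 Feb 2007) before Halvorsen (24 Jul 1996) before Vasquez (2 May 1995).
Order: Fontaine, Horvat, Moreau, Beaumont, Baptiste, Lindqvist, Delgado, Halvorsen, Vasquez. So position 6.

6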